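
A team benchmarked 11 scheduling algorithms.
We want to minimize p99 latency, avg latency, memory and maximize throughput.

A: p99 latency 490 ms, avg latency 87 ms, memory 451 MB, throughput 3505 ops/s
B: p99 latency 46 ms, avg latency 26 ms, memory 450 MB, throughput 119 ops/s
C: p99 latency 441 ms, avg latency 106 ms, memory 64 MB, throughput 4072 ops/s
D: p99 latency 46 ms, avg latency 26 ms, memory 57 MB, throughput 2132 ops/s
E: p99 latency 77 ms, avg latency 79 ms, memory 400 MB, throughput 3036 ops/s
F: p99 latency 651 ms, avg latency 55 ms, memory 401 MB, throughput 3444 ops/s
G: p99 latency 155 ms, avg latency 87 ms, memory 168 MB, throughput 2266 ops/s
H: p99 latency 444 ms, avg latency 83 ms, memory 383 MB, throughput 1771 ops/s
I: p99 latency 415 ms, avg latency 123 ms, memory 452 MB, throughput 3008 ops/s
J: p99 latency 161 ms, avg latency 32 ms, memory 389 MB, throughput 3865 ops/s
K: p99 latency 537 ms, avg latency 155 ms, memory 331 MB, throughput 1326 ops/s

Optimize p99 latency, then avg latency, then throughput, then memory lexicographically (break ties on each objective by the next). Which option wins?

First minimize p99 latency: best is 46, kept {B, D}.
Then minimize avg latency: best is 26, kept {B, D}.
Then maximize throughput: best is 2132, kept {D}.

D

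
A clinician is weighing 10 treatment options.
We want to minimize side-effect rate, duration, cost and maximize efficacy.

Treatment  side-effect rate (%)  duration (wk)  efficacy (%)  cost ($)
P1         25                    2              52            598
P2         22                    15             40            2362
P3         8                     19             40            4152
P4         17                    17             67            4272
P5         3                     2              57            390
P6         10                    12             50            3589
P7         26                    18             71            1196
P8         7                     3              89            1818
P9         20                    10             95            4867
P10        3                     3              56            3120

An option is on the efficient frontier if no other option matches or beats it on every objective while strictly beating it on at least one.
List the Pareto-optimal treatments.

P5, P7, P8, P9

P1: dominated by P5 (side-effect rate 3≤25, duration 2≤2, efficacy 57≥52, cost 390≤598).
P2: dominated by P5 (side-effect rate 3≤22, duration 2≤15, efficacy 57≥40, cost 390≤2362).
P3: dominated by P5 (side-effect rate 3≤8, duration 2≤19, efficacy 57≥40, cost 390≤4152).
P4: dominated by P8 (side-effect rate 7≤17, duration 3≤17, efficacy 89≥67, cost 1818≤4272).
P5: not dominated (best cost).
P6: dominated by P5 (side-effect rate 3≤10, duration 2≤12, efficacy 57≥50, cost 390≤3589).
P7: not dominated.
P8: not dominated.
P9: not dominated (best efficacy).
P10: dominated by P5 (side-effect rate 3≤3, duration 2≤3, efficacy 57≥56, cost 390≤3120).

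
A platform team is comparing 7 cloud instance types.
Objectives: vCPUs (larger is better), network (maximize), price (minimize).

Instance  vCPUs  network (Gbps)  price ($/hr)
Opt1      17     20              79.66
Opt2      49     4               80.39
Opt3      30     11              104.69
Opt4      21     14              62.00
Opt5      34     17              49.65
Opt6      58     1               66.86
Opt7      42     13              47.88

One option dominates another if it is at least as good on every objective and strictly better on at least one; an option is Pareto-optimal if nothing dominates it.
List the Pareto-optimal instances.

Opt1, Opt2, Opt5, Opt6, Opt7

Opt1: not dominated (best network).
Opt2: not dominated.
Opt3: dominated by Opt5 (vCPUs 34≥30, network 17≥11, price 49.65≤104.69).
Opt4: dominated by Opt5 (vCPUs 34≥21, network 17≥14, price 49.65≤62.00).
Opt5: not dominated.
Opt6: not dominated (best vCPUs).
Opt7: not dominated (best price).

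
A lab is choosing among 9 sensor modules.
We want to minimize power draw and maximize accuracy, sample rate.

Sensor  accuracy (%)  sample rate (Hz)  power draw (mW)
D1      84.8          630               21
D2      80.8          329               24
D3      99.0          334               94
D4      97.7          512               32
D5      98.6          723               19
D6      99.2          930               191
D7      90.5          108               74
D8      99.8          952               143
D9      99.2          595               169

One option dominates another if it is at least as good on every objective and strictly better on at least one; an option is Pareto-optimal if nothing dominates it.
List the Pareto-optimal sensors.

D3, D5, D8

D1: dominated by D5 (accuracy 98.6≥84.8, sample rate 723≥630, power draw 19≤21).
D2: dominated by D1 (accuracy 84.8≥80.8, sample rate 630≥329, power draw 21≤24).
D3: not dominated.
D4: dominated by D5 (accuracy 98.6≥97.7, sample rate 723≥512, power draw 19≤32).
D5: not dominated (best power draw).
D6: dominated by D8 (accuracy 99.8≥99.2, sample rate 952≥930, power draw 143≤191).
D7: dominated by D4 (accuracy 97.7≥90.5, sample rate 512≥108, power draw 32≤74).
D8: not dominated (best accuracy).
D9: dominated by D8 (accuracy 99.8≥99.2, sample rate 952≥595, power draw 143≤169).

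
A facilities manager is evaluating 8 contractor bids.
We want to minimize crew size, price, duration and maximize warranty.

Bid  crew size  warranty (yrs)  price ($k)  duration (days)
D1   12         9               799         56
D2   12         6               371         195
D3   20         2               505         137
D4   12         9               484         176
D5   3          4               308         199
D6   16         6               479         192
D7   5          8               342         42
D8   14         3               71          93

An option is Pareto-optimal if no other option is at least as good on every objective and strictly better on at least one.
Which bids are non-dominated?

D1, D4, D5, D7, D8

D1: not dominated.
D2: dominated by D7 (crew size 5≤12, warranty 8≥6, price 342≤371, duration 42≤195).
D3: dominated by D7 (crew size 5≤20, warranty 8≥2, price 342≤505, duration 42≤137).
D4: not dominated.
D5: not dominated (best crew size).
D6: dominated by D7 (crew size 5≤16, warranty 8≥6, price 342≤479, duration 42≤192).
D7: not dominated (best duration).
D8: not dominated (best price).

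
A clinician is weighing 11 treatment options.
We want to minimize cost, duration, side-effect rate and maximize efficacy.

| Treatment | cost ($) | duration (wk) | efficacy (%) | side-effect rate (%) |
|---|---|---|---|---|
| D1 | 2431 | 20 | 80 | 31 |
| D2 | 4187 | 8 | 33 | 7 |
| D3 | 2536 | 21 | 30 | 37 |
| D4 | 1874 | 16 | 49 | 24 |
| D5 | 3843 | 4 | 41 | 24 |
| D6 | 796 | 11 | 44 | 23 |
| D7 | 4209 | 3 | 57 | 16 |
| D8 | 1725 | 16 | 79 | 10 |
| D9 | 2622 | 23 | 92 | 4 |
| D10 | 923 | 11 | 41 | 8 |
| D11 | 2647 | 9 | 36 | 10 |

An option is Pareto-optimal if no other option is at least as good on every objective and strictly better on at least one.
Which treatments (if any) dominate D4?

D8: cost 1725≤1874, duration 16≤16, efficacy 79≥49, side-effect rate 10≤24 — dominates D4.
Others (D1, D2, D3, D5, D6, D7, D9, D10, D11) are each worse than D4 on at least one objective.

D8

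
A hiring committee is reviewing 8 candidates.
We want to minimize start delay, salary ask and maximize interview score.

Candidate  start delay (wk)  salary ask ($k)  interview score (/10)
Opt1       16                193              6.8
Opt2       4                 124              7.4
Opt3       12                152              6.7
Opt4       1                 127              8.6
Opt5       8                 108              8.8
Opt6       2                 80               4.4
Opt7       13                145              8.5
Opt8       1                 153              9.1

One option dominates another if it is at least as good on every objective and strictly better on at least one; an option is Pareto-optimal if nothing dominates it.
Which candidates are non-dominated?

Opt2, Opt4, Opt5, Opt6, Opt8

Opt1: dominated by Opt2 (start delay 4≤16, salary ask 124≤193, interview score 7.4≥6.8).
Opt2: not dominated.
Opt3: dominated by Opt2 (start delay 4≤12, salary ask 124≤152, interview score 7.4≥6.7).
Opt4: not dominated.
Opt5: not dominated.
Opt6: not dominated (best salary ask).
Opt7: dominated by Opt4 (start delay 1≤13, salary ask 127≤145, interview score 8.6≥8.5).
Opt8: not dominated (best interview score).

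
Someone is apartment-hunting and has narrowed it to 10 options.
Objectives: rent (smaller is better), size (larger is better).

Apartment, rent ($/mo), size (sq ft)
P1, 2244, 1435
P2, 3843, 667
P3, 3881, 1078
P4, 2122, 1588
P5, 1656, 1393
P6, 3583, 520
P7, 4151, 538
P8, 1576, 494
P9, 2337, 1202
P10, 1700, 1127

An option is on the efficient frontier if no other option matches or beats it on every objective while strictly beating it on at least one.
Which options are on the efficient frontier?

P4, P5, P8

P1: dominated by P4 (rent 2122≤2244, size 1588≥1435).
P2: dominated by P1 (rent 2244≤3843, size 1435≥667).
P3: dominated by P1 (rent 2244≤3881, size 1435≥1078).
P4: not dominated (best size).
P5: not dominated.
P6: dominated by P1 (rent 2244≤3583, size 1435≥520).
P7: dominated by P1 (rent 2244≤4151, size 1435≥538).
P8: not dominated (best rent).
P9: dominated by P1 (rent 2244≤2337, size 1435≥1202).
P10: dominated by P5 (rent 1656≤1700, size 1393≥1127).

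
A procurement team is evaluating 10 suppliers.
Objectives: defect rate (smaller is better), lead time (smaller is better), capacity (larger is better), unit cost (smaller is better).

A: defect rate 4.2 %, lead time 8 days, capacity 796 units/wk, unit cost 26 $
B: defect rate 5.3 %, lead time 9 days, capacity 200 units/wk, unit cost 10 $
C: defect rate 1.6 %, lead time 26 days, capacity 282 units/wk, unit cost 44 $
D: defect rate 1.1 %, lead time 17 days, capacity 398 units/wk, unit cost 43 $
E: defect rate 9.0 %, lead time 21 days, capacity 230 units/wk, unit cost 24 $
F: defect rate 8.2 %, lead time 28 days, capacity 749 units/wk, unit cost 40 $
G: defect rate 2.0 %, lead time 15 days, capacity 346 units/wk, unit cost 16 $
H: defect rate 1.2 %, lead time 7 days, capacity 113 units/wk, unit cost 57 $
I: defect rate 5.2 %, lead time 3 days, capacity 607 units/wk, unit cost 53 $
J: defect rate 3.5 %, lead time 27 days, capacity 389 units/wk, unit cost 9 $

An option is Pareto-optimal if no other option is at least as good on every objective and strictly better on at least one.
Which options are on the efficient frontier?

A, B, D, G, H, I, J

A: not dominated (best capacity).
B: not dominated.
C: dominated by D (defect rate 1.1≤1.6, lead time 17≤26, capacity 398≥282, unit cost 43≤44).
D: not dominated (best defect rate).
E: dominated by G (defect rate 2.0≤9.0, lead time 15≤21, capacity 346≥230, unit cost 16≤24).
F: dominated by A (defect rate 4.2≤8.2, lead time 8≤28, capacity 796≥749, unit cost 26≤40).
G: not dominated.
H: not dominated.
I: not dominated (best lead time).
J: not dominated (best unit cost).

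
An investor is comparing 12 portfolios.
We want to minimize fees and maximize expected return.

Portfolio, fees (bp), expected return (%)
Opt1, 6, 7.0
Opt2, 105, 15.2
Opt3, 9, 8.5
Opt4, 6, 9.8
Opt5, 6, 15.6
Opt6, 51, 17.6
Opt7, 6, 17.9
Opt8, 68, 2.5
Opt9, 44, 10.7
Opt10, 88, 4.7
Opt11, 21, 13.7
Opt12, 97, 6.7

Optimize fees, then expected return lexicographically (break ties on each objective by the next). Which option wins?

First minimize fees: best is 6, kept {Opt1, Opt4, Opt5, Opt7}.
Then maximize expected return: best is 17.9, kept {Opt7}.

Opt7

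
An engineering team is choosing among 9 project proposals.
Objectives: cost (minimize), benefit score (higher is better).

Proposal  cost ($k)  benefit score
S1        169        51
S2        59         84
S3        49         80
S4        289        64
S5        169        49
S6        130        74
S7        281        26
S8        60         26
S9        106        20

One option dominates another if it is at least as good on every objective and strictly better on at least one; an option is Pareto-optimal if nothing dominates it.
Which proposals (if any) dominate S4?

S2: cost 59≤289, benefit score 84≥64 — dominates S4.
S3: cost 49≤289, benefit score 80≥64 — dominates S4.
S6: cost 130≤289, benefit score 74≥64 — dominates S4.
Others (S1, S5, S7, S8, S9) are each worse than S4 on at least one objective.

S2, S3, S6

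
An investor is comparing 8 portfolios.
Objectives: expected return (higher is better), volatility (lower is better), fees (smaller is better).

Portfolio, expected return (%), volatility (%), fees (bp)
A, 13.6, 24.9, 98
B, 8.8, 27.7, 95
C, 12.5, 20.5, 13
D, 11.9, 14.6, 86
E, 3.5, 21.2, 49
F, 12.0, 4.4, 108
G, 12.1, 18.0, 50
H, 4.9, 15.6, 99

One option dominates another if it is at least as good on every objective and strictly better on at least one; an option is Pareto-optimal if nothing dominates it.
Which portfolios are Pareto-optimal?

A, C, D, F, G

A: not dominated (best expected return).
B: dominated by C (expected return 12.5≥8.8, volatility 20.5≤27.7, fees 13≤95).
C: not dominated (best fees).
D: not dominated.
E: dominated by C (expected return 12.5≥3.5, volatility 20.5≤21.2, fees 13≤49).
F: not dominated (best volatility).
G: not dominated.
H: dominated by D (expected return 11.9≥4.9, volatility 14.6≤15.6, fees 86≤99).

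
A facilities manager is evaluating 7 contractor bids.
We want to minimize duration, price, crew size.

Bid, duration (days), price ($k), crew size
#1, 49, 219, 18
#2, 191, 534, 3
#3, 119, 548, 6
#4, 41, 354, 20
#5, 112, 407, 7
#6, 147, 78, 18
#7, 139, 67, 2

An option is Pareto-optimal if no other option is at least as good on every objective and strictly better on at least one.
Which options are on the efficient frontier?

#1: not dominated.
#2: dominated by #7 (duration 139≤191, price 67≤534, crew size 2≤3).
#3: not dominated.
#4: not dominated (best duration).
#5: not dominated.
#6: dominated by #7 (duration 139≤147, price 67≤78, crew size 2≤18).
#7: not dominated (best price).

#1, #3, #4, #5, #7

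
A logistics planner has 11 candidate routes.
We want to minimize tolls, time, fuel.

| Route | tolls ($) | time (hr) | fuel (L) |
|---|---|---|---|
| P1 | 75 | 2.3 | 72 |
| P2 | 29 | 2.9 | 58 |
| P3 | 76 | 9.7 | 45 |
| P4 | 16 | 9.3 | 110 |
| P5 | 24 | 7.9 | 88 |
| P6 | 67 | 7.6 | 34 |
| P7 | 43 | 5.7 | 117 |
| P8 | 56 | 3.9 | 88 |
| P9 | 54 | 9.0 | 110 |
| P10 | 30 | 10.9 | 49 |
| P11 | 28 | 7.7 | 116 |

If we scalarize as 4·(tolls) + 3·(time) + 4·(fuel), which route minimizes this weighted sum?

P1: 4·75 + 3·2.3 + 4·72 = 594.9
P2: 4·29 + 3·2.9 + 4·58 = 356.7
P3: 4·76 + 3·9.7 + 4·45 = 513.1
P4: 4·16 + 3·9.3 + 4·110 = 531.9
P5: 4·24 + 3·7.9 + 4·88 = 471.7
P6: 4·67 + 3·7.6 + 4·34 = 426.8
P7: 4·43 + 3·5.7 + 4·117 = 657.1
P8: 4·56 + 3·3.9 + 4·88 = 587.7
P9: 4·54 + 3·9.0 + 4·110 = 683.0
P10: 4·30 + 3·10.9 + 4·49 = 348.7
P11: 4·28 + 3·7.7 + 4·116 = 599.1
Lowest: P10 at 348.7.

P10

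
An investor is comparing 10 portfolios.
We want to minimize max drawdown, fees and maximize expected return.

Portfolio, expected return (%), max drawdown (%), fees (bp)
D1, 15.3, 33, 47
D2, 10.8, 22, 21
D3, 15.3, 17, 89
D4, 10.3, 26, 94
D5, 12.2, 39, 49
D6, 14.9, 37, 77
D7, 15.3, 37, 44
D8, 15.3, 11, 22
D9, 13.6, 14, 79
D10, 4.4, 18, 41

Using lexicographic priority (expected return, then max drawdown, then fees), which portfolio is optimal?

First maximize expected return: best is 15.3, kept {D1, D3, D7, D8}.
Then minimize max drawdown: best is 11, kept {D8}.

D8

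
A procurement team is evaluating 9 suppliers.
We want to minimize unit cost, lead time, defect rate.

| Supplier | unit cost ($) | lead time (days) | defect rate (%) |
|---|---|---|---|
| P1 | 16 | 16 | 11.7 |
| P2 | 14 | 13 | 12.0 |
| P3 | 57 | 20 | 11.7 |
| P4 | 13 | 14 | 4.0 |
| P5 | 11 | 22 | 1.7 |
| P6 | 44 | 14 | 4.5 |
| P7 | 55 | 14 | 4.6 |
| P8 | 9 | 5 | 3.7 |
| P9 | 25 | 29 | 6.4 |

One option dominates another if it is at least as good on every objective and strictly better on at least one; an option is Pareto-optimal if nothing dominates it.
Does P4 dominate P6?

Yes

P4 vs P6: unit cost 13≤44, lead time 14≤14, defect rate 4.0≤4.5 — P4 is at least as good on every objective with at least one strict improvement.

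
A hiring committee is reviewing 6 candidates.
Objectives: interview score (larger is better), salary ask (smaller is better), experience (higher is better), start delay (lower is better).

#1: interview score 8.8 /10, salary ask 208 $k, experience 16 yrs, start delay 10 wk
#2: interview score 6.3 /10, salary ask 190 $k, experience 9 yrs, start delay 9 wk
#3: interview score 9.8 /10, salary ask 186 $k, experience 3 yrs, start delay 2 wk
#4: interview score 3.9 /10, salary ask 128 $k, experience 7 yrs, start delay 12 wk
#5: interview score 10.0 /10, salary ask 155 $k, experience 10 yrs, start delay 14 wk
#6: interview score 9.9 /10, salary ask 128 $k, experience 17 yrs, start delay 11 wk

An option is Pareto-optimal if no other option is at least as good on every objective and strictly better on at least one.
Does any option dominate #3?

No

#1: worse on interview score (8.8 vs 9.8).
#2: worse on interview score (6.3 vs 9.8).
#4: worse on interview score (3.9 vs 9.8).
#5: worse on start delay (14 vs 2).
#6: worse on start delay (11 vs 2).
No option is at least as good as #3 on every objective and strictly better on one.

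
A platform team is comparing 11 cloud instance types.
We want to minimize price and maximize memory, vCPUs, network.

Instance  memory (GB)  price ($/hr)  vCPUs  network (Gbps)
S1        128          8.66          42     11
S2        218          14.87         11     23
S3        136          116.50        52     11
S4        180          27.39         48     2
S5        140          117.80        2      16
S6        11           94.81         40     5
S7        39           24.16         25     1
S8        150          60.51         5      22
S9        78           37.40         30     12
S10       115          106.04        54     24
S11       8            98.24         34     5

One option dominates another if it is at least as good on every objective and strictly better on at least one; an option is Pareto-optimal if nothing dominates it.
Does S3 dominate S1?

S3 vs S1: S3 is worse on price (116.50 vs 8.66), so it does not dominate S1.

No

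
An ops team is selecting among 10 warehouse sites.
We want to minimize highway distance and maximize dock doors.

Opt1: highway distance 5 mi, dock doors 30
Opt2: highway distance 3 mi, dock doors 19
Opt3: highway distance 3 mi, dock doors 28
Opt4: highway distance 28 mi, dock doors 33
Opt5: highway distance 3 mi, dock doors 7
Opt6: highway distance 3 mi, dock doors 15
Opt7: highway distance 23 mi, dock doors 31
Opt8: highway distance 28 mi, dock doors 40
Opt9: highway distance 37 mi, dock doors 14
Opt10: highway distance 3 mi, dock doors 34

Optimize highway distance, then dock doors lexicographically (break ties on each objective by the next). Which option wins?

Opt10

First minimize highway distance: best is 3, kept {Opt2, Opt3, Opt5, Opt6, Opt10}.
Then maximize dock doors: best is 34, kept {Opt10}.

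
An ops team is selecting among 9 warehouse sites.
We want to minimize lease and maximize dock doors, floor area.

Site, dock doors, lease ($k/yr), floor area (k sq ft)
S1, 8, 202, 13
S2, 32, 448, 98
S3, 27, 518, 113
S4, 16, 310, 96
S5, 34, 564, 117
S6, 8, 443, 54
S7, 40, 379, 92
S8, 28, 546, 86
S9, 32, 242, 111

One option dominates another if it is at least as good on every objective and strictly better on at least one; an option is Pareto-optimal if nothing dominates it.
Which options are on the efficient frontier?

S1, S3, S5, S7, S9

S1: not dominated (best lease).
S2: dominated by S9 (dock doors 32≥32, lease 242≤448, floor area 111≥98).
S3: not dominated.
S4: dominated by S9 (dock doors 32≥16, lease 242≤310, floor area 111≥96).
S5: not dominated (best floor area).
S6: dominated by S4 (dock doors 16≥8, lease 310≤443, floor area 96≥54).
S7: not dominated (best dock doors).
S8: dominated by S2 (dock doors 32≥28, lease 448≤546, floor area 98≥86).
S9: not dominated.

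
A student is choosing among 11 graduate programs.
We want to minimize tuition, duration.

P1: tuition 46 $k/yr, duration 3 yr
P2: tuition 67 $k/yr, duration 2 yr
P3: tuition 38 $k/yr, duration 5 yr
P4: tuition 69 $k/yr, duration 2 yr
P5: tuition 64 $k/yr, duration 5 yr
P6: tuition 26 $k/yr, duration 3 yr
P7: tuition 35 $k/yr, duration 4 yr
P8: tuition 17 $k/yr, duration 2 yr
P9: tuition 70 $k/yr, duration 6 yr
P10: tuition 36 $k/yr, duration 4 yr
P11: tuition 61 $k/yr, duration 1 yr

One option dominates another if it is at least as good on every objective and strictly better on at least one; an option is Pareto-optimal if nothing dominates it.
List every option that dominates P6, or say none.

P8

P8: tuition 17≤26, duration 2≤3 — dominates P6.
Others (P1, P2, P3, P4, P5, P7, P9, P10, P11) are each worse than P6 on at least one objective.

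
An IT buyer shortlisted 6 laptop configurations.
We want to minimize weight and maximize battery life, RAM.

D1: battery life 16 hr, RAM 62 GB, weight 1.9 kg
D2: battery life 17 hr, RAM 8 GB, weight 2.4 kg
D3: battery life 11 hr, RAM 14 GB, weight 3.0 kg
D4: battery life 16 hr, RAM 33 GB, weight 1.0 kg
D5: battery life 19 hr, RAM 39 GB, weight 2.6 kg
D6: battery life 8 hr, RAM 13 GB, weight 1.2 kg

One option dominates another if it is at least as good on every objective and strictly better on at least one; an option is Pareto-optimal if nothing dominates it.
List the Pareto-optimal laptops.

D1, D2, D4, D5

D1: not dominated (best RAM).
D2: not dominated.
D3: dominated by D1 (battery life 16≥11, RAM 62≥14, weight 1.9≤3.0).
D4: not dominated (best weight).
D5: not dominated (best battery life).
D6: dominated by D4 (battery life 16≥8, RAM 33≥13, weight 1.0≤1.2).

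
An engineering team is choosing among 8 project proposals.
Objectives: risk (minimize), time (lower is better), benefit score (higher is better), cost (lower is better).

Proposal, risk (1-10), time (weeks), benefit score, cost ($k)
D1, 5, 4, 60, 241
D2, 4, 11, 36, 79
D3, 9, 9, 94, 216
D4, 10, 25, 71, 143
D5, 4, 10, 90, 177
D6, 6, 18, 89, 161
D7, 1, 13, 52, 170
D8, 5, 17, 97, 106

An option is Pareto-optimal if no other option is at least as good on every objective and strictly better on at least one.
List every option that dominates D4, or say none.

D8: risk 5≤10, time 17≤25, benefit score 97≥71, cost 106≤143 — dominates D4.
Others (D1, D2, D3, D5, D6, D7) are each worse than D4 on at least one objective.

D8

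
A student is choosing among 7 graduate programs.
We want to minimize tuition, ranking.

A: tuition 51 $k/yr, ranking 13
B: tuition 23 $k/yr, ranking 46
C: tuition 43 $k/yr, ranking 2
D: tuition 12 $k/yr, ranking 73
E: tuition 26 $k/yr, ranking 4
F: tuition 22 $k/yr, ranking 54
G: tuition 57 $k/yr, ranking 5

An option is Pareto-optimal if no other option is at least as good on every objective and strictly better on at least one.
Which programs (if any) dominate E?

none

A: worse on tuition (51 vs 26).
B: worse on ranking (46 vs 4).
C: worse on tuition (43 vs 26).
D: worse on ranking (73 vs 4).
F: worse on ranking (54 vs 4).
G: worse on tuition (57 vs 26).
No option dominates E.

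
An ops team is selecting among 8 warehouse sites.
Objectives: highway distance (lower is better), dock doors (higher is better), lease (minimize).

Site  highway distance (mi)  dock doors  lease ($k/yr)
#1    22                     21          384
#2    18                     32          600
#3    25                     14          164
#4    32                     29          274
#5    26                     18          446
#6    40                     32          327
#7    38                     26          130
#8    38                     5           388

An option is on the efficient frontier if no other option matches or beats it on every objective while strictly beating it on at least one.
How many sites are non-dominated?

6

#1: not dominated.
#2: not dominated (best highway distance).
#3: not dominated.
#4: not dominated.
#5: dominated by #1 (highway distance 22≤26, dock doors 21≥18, lease 384≤446).
#6: not dominated.
#7: not dominated (best lease).
#8: dominated by #1 (highway distance 22≤38, dock doors 21≥5, lease 384≤388).
Pareto-optimal: #1, #2, #3, #4, #6, #7 → 6.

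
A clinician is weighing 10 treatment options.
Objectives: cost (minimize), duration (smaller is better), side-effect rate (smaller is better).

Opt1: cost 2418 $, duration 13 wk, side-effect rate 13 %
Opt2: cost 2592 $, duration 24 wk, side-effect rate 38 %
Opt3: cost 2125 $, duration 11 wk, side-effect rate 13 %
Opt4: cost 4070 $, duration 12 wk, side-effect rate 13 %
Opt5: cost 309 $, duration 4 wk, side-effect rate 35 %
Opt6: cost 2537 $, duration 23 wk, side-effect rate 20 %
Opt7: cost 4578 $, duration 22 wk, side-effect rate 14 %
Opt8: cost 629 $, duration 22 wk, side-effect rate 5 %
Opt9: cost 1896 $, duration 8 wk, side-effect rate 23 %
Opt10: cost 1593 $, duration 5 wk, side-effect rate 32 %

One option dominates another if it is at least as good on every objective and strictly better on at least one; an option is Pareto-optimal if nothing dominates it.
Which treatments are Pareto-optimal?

Opt3, Opt5, Opt8, Opt9, Opt10

Opt1: dominated by Opt3 (cost 2125≤2418, duration 11≤13, side-effect rate 13≤13).
Opt2: dominated by Opt1 (cost 2418≤2592, duration 13≤24, side-effect rate 13≤38).
Opt3: not dominated.
Opt4: dominated by Opt3 (cost 2125≤4070, duration 11≤12, side-effect rate 13≤13).
Opt5: not dominated (best cost).
Opt6: dominated by Opt1 (cost 2418≤2537, duration 13≤23, side-effect rate 13≤20).
Opt7: dominated by Opt1 (cost 2418≤4578, duration 13≤22, side-effect rate 13≤14).
Opt8: not dominated (best side-effect rate).
Opt9: not dominated.
Opt10: not dominated.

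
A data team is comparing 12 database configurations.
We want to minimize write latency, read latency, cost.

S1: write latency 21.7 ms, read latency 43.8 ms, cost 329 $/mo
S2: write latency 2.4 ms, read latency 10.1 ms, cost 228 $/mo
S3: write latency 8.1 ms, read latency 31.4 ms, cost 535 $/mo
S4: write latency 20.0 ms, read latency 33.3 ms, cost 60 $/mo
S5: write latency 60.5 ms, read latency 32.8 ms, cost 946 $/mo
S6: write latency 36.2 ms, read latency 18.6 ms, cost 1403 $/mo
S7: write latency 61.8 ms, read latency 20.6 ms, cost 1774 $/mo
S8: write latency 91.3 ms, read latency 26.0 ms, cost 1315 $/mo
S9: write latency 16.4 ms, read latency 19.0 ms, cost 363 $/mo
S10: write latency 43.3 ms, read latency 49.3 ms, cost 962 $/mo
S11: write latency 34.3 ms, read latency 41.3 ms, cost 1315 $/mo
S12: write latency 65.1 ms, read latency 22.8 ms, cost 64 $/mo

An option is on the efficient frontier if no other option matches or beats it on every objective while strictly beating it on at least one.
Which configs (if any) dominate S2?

S1: worse on write latency (21.7 vs 2.4).
S3: worse on write latency (8.1 vs 2.4).
S4: worse on write latency (20.0 vs 2.4).
S5: worse on write latency (60.5 vs 2.4).
S6: worse on write latency (36.2 vs 2.4).
S7: worse on write latency (61.8 vs 2.4).
S8: worse on write latency (91.3 vs 2.4).
S9: worse on write latency (16.4 vs 2.4).
S10: worse on write latency (43.3 vs 2.4).
S11: worse on write latency (34.3 vs 2.4).
S12: worse on write latency (65.1 vs 2.4).
No option dominates S2.

none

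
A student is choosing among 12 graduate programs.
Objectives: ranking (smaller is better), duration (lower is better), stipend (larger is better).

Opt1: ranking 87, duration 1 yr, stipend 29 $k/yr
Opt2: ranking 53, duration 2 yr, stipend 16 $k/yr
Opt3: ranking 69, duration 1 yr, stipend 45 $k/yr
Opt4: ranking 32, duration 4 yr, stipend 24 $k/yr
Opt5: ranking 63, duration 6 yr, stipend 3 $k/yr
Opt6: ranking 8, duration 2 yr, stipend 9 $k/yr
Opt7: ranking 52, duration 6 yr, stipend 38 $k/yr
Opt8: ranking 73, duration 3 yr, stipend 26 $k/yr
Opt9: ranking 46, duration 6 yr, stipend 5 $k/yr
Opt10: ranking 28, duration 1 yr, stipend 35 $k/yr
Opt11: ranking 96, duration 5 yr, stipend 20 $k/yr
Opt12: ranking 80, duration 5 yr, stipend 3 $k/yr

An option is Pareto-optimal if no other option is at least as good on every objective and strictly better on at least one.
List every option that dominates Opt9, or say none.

Opt4: ranking 32≤46, duration 4≤6, stipend 24≥5 — dominates Opt9.
Opt6: ranking 8≤46, duration 2≤6, stipend 9≥5 — dominates Opt9.
Opt10: ranking 28≤46, duration 1≤6, stipend 35≥5 — dominates Opt9.
Others (Opt1, Opt2, Opt3, Opt5, Opt7, Opt8, Opt11, Opt12) are each worse than Opt9 on at least one objective.

Opt4, Opt6, Opt10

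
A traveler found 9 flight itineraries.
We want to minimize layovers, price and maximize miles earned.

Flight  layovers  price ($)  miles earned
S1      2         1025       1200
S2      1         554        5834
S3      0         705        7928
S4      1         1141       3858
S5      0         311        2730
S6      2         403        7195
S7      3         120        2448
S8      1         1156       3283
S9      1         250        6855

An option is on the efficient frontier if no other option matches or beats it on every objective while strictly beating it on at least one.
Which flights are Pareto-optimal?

S1: dominated by S2 (layovers 1≤2, price 554≤1025, miles earned 5834≥1200).
S2: dominated by S9 (layovers 1≤1, price 250≤554, miles earned 6855≥5834).
S3: not dominated (best miles earned).
S4: dominated by S2 (layovers 1≤1, price 554≤1141, miles earned 5834≥3858).
S5: not dominated.
S6: not dominated.
S7: not dominated (best price).
S8: dominated by S2 (layovers 1≤1, price 554≤1156, miles earned 5834≥3283).
S9: not dominated.

S3, S5, S6, S7, S9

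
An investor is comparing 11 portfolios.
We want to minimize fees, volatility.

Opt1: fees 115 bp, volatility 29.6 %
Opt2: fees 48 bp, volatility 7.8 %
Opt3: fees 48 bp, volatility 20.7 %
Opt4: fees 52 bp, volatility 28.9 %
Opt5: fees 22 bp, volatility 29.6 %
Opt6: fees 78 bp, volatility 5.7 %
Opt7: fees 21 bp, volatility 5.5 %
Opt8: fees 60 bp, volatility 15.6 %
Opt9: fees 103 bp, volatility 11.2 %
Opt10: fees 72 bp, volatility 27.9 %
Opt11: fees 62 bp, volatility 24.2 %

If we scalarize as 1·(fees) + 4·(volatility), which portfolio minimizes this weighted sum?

Opt1: 1·115 + 4·29.6 = 233.4
Opt2: 1·48 + 4·7.8 = 79.2
Opt3: 1·48 + 4·20.7 = 130.8
Opt4: 1·52 + 4·28.9 = 167.6
Opt5: 1·22 + 4·29.6 = 140.4
Opt6: 1·78 + 4·5.7 = 100.8
Opt7: 1·21 + 4·5.5 = 43.0
Opt8: 1·60 + 4·15.6 = 122.4
Opt9: 1·103 + 4·11.2 = 147.8
Opt10: 1·72 + 4·27.9 = 183.6
Opt11: 1·62 + 4·24.2 = 158.8
Lowest: Opt7 at 43.0.

Opt7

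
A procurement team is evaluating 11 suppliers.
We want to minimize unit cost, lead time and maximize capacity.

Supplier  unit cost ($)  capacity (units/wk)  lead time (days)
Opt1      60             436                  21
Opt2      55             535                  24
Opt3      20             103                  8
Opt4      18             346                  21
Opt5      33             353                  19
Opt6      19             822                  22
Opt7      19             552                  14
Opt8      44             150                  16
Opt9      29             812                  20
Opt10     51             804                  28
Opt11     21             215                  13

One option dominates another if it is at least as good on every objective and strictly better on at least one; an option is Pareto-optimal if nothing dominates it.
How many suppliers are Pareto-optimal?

6

Opt1: dominated by Opt7 (unit cost 19≤60, capacity 552≥436, lead time 14≤21).
Opt2: dominated by Opt6 (unit cost 19≤55, capacity 822≥535, lead time 22≤24).
Opt3: not dominated (best lead time).
Opt4: not dominated (best unit cost).
Opt5: dominated by Opt7 (unit cost 19≤33, capacity 552≥353, lead time 14≤19).
Opt6: not dominated (best capacity).
Opt7: not dominated.
Opt8: dominated by Opt7 (unit cost 19≤44, capacity 552≥150, lead time 14≤16).
Opt9: not dominated.
Opt10: dominated by Opt6 (unit cost 19≤51, capacity 822≥804, lead time 22≤28).
Opt11: not dominated.
Pareto-optimal: Opt3, Opt4, Opt6, Opt7, Opt9, Opt11 → 6.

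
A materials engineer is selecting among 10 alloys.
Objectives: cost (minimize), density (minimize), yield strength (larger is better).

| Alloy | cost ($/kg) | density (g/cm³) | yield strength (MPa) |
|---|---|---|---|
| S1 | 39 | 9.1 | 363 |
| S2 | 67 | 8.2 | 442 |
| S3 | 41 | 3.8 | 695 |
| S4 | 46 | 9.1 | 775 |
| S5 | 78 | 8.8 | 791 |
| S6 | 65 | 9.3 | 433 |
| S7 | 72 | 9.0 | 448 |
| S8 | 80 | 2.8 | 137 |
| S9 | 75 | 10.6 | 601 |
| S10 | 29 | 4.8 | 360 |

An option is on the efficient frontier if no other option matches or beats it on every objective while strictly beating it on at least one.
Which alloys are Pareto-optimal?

S1: not dominated.
S2: dominated by S3 (cost 41≤67, density 3.8≤8.2, yield strength 695≥442).
S3: not dominated.
S4: not dominated.
S5: not dominated (best yield strength).
S6: dominated by S3 (cost 41≤65, density 3.8≤9.3, yield strength 695≥433).
S7: dominated by S3 (cost 41≤72, density 3.8≤9.0, yield strength 695≥448).
S8: not dominated (best density).
S9: dominated by S3 (cost 41≤75, density 3.8≤10.6, yield strength 695≥601).
S10: not dominated (best cost).

S1, S3, S4, S5, S8, S10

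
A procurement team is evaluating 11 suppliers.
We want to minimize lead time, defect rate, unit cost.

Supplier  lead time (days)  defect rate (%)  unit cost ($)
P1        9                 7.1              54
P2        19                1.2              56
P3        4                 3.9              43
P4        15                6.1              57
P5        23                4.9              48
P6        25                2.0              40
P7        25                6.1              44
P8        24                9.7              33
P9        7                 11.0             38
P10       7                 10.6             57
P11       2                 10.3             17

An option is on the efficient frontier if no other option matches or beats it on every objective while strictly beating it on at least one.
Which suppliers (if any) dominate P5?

P3: lead time 4≤23, defect rate 3.9≤4.9, unit cost 43≤48 — dominates P5.
Others (P1, P2, P4, P6, P7, P8, P9, P10, P11) are each worse than P5 on at least one objective.

P3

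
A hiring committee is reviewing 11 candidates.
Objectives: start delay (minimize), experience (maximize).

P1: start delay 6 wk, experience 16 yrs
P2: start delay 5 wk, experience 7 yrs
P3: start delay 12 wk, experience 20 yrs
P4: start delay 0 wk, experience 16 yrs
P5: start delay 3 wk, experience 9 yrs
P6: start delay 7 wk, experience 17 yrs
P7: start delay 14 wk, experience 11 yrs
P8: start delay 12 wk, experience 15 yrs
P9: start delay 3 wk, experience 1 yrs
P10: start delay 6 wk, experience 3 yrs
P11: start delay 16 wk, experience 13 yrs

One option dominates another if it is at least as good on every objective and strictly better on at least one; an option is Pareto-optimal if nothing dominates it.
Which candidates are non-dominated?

P1: dominated by P4 (start delay 0≤6, experience 16≥16).
P2: dominated by P4 (start delay 0≤5, experience 16≥7).
P3: not dominated (best experience).
P4: not dominated (best start delay).
P5: dominated by P4 (start delay 0≤3, experience 16≥9).
P6: not dominated.
P7: dominated by P1 (start delay 6≤14, experience 16≥11).
P8: dominated by P1 (start delay 6≤12, experience 16≥15).
P9: dominated by P4 (start delay 0≤3, experience 16≥1).
P10: dominated by P1 (start delay 6≤6, experience 16≥3).
P11: dominated by P1 (start delay 6≤16, experience 16≥13).

P3, P4, P6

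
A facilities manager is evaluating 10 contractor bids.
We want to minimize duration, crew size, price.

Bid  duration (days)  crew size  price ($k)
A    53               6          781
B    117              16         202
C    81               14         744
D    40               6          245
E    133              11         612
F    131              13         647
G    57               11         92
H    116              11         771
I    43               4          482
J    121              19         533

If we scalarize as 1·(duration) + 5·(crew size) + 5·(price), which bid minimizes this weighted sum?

G

A: 1·53 + 5·6 + 5·781 = 3988
B: 1·117 + 5·16 + 5·202 = 1207
C: 1·81 + 5·14 + 5·744 = 3871
D: 1·40 + 5·6 + 5·245 = 1295
E: 1·133 + 5·11 + 5·612 = 3248
F: 1·131 + 5·13 + 5·647 = 3431
G: 1·57 + 5·11 + 5·92 = 572
H: 1·116 + 5·11 + 5·771 = 4026
I: 1·43 + 5·4 + 5·482 = 2473
J: 1·121 + 5·19 + 5·533 = 2881
Lowest: G at 572.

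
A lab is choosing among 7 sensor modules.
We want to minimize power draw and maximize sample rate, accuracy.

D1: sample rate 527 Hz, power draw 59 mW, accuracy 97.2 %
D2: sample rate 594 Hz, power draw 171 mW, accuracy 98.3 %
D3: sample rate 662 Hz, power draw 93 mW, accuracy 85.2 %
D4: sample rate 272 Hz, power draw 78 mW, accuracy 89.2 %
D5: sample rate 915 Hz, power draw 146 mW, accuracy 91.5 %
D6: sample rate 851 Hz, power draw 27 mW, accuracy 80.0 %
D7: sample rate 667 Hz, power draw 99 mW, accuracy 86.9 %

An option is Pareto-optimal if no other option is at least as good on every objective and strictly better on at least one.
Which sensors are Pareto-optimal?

D1: not dominated.
D2: not dominated (best accuracy).
D3: not dominated.
D4: dominated by D1 (sample rate 527≥272, power draw 59≤78, accuracy 97.2≥89.2).
D5: not dominated (best sample rate).
D6: not dominated (best power draw).
D7: not dominated.

D1, D2, D3, D5, D6, D7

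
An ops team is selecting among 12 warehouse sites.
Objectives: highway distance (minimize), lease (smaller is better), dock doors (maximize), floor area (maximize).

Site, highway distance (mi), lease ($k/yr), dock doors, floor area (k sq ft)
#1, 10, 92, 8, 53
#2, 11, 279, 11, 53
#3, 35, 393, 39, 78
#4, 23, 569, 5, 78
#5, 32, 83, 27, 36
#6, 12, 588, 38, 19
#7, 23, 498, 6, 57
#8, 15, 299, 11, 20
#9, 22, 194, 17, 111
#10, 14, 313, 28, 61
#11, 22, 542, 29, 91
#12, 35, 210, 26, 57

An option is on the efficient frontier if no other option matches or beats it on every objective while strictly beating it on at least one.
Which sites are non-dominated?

#1: not dominated (best highway distance).
#2: not dominated.
#3: not dominated (best dock doors).
#4: dominated by #9 (highway distance 22≤23, lease 194≤569, dock doors 17≥5, floor area 111≥78).
#5: not dominated (best lease).
#6: not dominated.
#7: dominated by #9 (highway distance 22≤23, lease 194≤498, dock doors 17≥6, floor area 111≥57).
#8: dominated by #2 (highway distance 11≤15, lease 279≤299, dock doors 11≥11, floor area 53≥20).
#9: not dominated (best floor area).
#10: not dominated.
#11: not dominated.
#12: not dominated.

#1, #2, #3, #5, #6, #9, #10, #11, #12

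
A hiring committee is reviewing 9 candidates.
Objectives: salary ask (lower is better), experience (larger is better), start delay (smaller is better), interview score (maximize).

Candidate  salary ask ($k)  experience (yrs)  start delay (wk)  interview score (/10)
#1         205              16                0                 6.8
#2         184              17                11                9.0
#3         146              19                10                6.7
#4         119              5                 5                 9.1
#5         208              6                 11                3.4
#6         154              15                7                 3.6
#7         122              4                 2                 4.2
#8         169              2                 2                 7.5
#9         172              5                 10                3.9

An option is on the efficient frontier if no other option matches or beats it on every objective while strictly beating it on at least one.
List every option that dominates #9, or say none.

#3: salary ask 146≤172, experience 19≥5, start delay 10≤10, interview score 6.7≥3.9 — dominates #9.
#4: salary ask 119≤172, experience 5≥5, start delay 5≤10, interview score 9.1≥3.9 — dominates #9.
Others (#1, #2, #5, #6, #7, #8) are each worse than #9 on at least one objective.

#3, #4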